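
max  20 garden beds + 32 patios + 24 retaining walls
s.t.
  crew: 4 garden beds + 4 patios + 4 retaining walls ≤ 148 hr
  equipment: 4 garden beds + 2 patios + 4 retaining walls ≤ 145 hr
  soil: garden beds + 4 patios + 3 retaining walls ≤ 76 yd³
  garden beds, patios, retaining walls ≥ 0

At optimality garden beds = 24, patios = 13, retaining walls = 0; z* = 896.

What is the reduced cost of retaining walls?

-4

Binding: crew and soil. Non-binding: equipment (23 unused).
By complementary slackness, y = 0 for the non-binding constraint.
From A_Bᵀ y = c: 4·y_crew + 1·y_soil = 20; 4·y_crew + 4·y_soil = 32.
Solving: y_crew = 4, y_soil = 4.
Reduced cost of retaining walls: c₃ − yᵀa₃ = 24 − (4·4 + 4·3) = 24 − 28 = -4.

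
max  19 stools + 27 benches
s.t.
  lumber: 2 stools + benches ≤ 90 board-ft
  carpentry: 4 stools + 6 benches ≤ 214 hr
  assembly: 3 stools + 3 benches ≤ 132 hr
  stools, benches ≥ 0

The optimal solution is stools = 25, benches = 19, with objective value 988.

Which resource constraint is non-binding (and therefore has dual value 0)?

lumber: 69/90 (slack 21)
carpentry: 214/214 (binding)
assembly: 132/132 (binding)
By complementary slackness, a constraint with positive slack has shadow price 0 → lumber.

lumber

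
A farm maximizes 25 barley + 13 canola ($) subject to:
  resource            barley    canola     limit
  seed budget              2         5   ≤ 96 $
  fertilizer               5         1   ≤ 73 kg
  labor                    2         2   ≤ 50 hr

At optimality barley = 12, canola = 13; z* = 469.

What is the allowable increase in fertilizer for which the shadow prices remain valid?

Binding constraints: fertilizer, labor. The basis is B = [[5,1],[2,2]] with det 8.
Per unit increase in fertilizer, x* moves by d = (0.25, -0.25).
The basis stays optimal until canola reaches 0; allowable increase = 52 kg.

52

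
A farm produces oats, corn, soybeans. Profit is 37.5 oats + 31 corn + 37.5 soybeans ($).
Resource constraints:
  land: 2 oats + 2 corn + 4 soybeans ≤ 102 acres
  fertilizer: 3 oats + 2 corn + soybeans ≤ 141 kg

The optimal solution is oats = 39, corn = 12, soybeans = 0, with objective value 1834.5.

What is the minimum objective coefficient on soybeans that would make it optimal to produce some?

42.5

Both land and fertilizer are binding at x*.
From A_Bᵀ y = c: 2·y_land + 3·y_fertilizer = 37.5; 2·y_land + 2·y_fertilizer = 31.
→ y_land = 9 and y_fertilizer = 6.5.
soybeans enters the basis when its profit ≥ yᵀa₃ = 9·4 + 6.5·1 = 42.5.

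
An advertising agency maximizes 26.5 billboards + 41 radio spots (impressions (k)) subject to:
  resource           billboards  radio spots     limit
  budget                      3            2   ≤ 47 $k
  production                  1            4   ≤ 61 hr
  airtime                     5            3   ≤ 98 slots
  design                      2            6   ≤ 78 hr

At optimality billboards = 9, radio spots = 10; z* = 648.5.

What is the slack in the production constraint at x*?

12

production used = 1·9 + 4·10 = 49; slack = 61 − 49 = 12.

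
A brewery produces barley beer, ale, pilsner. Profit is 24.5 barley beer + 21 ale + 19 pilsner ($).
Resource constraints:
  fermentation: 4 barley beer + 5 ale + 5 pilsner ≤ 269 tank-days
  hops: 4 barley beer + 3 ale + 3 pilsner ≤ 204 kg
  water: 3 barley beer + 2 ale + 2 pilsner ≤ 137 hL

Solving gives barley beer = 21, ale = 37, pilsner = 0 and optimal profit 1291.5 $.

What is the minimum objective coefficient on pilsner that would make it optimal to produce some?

Binding: fermentation and water. Non-binding: hops (9 unused).
By complementary slackness, y = 0 for the non-binding constraint.
The binding rows give the dual system: 4·y_fermentation + 3·y_water = 24.5 and 5·y_fermentation + 2·y_water = 21.
Solving: y_fermentation = 2, y_water = 5.5.
pilsner enters the basis when its profit ≥ yᵀa₃ = 2·5 + 5.5·2 = 21.

21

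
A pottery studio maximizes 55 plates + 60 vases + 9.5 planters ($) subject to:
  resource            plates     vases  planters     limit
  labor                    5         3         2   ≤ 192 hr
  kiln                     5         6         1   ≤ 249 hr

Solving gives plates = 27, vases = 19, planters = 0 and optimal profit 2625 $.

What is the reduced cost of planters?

-3.5

At the optimum: labor uses 192 of 192 (binding); kiln uses 249 of 249 (binding).
From A_Bᵀ y = c: 5·y_labor + 5·y_kiln = 55; 3·y_labor + 6·y_kiln = 60.
This yields shadow prices y_labor = 2, y_kiln = 9.
Reduced cost of planters: c₃ − yᵀa₃ = 9.5 − (2·2 + 9·1) = 9.5 − 13 = -3.5.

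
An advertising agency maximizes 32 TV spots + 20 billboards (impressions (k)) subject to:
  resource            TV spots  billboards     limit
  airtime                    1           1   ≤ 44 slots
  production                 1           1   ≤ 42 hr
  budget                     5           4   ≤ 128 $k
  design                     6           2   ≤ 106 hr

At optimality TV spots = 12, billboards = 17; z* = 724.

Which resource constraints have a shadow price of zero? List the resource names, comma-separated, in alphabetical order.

airtime: 29/44 (slack 15)
production: 29/42 (slack 13)
budget: 128/128 (binding)
design: 106/106 (binding)
By complementary slackness, a constraint with positive slack has shadow price 0 → airtime, production.

airtime, production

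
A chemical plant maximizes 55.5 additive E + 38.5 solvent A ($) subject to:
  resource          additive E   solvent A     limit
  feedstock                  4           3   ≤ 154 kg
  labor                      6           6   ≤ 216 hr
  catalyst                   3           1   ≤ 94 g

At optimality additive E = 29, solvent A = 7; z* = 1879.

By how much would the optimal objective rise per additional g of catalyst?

8.5

At the optimum: feedstock uses 137 of 154 (slack = 17); labor uses 216 of 216 (binding); catalyst uses 94 of 94 (binding).
By complementary slackness, y = 0 for the non-binding constraint.
Dual feasibility on the basic columns requires 6·y_labor + 3·y_catalyst = 55.5, 6·y_labor + 1·y_catalyst = 38.5.
→ y_labor = 5 and y_catalyst = 8.5.
Shadow price of catalyst = 8.5.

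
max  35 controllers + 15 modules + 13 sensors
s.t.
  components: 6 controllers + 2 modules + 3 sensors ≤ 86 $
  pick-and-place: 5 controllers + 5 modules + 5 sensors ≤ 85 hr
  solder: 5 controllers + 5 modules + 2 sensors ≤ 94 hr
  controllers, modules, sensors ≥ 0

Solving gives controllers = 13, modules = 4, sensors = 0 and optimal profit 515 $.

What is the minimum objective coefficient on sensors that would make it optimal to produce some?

20

Binding: components and pick-and-place. Non-binding: solder (9 unused).
Since solder is not tight, its dual is 0.
The binding rows give the dual system: 6·y_components + 5·y_pick-and-place = 35 and 2·y_components + 5·y_pick-and-place = 15.
Solving: y_components = 5, y_pick-and-place = 1.
sensors enters the basis when its profit ≥ yᵀa₃ = 5·3 + 1·5 = 20.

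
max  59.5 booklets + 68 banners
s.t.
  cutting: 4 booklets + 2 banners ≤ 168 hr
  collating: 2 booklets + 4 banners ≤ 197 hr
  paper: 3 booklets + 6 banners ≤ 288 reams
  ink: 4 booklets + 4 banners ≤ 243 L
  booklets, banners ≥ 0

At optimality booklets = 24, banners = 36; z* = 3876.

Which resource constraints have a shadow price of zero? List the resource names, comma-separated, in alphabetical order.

collating, ink

cutting: 168/168 (binding)
collating: 192/197 (slack 5)
paper: 288/288 (binding)
ink: 240/243 (slack 3)
By complementary slackness, a constraint with positive slack has shadow price 0 → collating, ink.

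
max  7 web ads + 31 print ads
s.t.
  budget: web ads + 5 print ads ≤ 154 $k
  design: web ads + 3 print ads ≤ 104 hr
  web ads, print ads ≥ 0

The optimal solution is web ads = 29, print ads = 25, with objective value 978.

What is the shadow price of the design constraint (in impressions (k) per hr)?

At the optimum: budget uses 154 of 154 (binding); design uses 104 of 104 (binding).
The binding rows give the dual system: 1·y_budget + 1·y_design = 7 and 5·y_budget + 3·y_design = 31.
Solving: y_budget = 5, y_design = 2.
Shadow price of design = 2.

2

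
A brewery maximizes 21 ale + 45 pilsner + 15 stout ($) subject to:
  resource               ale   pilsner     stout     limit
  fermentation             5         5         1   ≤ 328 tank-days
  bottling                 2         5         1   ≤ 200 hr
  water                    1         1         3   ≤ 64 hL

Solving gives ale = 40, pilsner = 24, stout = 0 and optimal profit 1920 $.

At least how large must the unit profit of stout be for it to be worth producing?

23

Check each constraint at x*: fermentation 320/328 (slack 8); bottling 200/200 (tight); water 64/64 (tight).
By complementary slackness, y = 0 for the non-binding constraint.
From A_Bᵀ y = c: 2·y_bottling + 1·y_water = 21; 5·y_bottling + 1·y_water = 45.
→ y_bottling = 8 and y_water = 5.
stout enters the basis when its profit ≥ yᵀa₃ = 8·1 + 5·3 = 23.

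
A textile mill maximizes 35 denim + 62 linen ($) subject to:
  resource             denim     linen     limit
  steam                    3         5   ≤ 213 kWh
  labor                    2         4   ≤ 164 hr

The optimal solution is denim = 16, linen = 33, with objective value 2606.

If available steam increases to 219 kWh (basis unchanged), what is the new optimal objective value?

Both steam and labor are binding at x*.
From A_Bᵀ y = c: 3·y_steam + 2·y_labor = 35; 5·y_steam + 4·y_labor = 62.
This yields shadow prices y_steam = 8, y_labor = 5.5.
Δz = y_steam·Δb = 8 × (6) = 48, so new z* = 2606 + 48 = 2654.

2654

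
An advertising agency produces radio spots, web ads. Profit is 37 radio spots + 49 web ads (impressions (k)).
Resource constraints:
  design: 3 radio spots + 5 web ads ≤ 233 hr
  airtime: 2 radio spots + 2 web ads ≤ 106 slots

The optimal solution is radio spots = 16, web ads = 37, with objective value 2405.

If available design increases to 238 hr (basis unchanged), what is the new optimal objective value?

Check each constraint at x*: design 233/233 (tight); airtime 106/106 (tight).
The binding rows give the dual system: 3·y_design + 2·y_airtime = 37 and 5·y_design + 2·y_airtime = 49.
→ y_design = 6 and y_airtime = 9.5.
Δz = y_design·Δb = 6 × (5) = 30, so new z* = 2405 + 30 = 2435.

2435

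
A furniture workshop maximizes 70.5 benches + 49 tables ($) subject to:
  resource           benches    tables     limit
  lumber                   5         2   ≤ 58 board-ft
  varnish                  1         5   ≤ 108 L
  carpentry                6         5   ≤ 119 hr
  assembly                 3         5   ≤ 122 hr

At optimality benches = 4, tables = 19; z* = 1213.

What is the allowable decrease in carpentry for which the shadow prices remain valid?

Binding constraints: lumber, carpentry. The basis is B = [[5,2],[6,5]] with det 13.
Per unit decrease in carpentry, x* moves by d = (0.1538, -0.3846).
The basis stays optimal until tables reaches 0; allowable decrease = 49.4 hr.

49.4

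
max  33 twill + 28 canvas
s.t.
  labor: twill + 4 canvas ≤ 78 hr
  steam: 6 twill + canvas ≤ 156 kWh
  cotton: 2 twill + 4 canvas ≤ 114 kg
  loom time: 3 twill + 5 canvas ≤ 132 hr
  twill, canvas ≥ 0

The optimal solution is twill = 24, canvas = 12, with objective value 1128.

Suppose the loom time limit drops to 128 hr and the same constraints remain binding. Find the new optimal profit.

Binding: steam and loom time. Non-binding: labor (6 unused), cotton (18 unused).
Slack constraints have shadow price 0 (complementary slackness).
The binding rows give the dual system: 6·y_steam + 3·y_loom time = 33 and 1·y_steam + 5·y_loom time = 28.
This yields shadow prices y_steam = 3, y_loom time = 5.
Δz = y_loom time·Δb = 5 × (-4) = -20, so new z* = 1128 − 20 = 1108.

1108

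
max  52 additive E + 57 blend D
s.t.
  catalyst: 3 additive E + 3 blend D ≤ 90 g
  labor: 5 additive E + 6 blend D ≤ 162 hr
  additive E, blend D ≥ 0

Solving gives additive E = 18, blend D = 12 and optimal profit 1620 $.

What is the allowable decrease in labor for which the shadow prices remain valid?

Binding constraints: catalyst, labor. The basis is B = [[3,3],[5,6]] with det 3.
Per unit decrease in labor, x* moves by d = (1, -1).
The basis stays optimal until blend D reaches 0; allowable decrease = 12 hr.

12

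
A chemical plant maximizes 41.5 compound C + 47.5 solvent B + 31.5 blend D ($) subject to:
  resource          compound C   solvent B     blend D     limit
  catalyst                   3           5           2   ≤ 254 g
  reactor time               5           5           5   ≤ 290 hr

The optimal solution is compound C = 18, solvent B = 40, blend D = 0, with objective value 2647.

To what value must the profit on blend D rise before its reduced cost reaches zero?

38.5

At the optimum: catalyst uses 254 of 254 (binding); reactor time uses 290 of 290 (binding).
From A_Bᵀ y = c: 3·y_catalyst + 5·y_reactor time = 41.5; 5·y_catalyst + 5·y_reactor time = 47.5.
This yields shadow prices y_catalyst = 3, y_reactor time = 6.5.
blend D enters the basis when its profit ≥ yᵀa₃ = 3·2 + 6.5·5 = 38.5.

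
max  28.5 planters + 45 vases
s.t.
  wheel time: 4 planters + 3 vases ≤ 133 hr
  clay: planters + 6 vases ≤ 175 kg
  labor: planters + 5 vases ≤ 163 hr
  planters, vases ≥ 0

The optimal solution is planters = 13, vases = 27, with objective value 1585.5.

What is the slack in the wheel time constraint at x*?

0

wheel time used = 4·13 + 3·27 = 133; slack = 133 − 133 = 0.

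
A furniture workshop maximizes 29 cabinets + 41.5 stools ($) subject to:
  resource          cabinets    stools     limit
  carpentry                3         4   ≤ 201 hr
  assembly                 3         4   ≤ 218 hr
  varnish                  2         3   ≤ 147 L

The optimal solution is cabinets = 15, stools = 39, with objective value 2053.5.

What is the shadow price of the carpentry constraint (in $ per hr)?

4

Binding: carpentry and varnish. Non-binding: assembly (17 unused).
By complementary slackness, y = 0 for the non-binding constraint.
The binding rows give the dual system: 3·y_carpentry + 2·y_varnish = 29 and 4·y_carpentry + 3·y_varnish = 41.5.
This yields shadow prices y_carpentry = 4, y_varnish = 8.5.
Shadow price of carpentry = 4.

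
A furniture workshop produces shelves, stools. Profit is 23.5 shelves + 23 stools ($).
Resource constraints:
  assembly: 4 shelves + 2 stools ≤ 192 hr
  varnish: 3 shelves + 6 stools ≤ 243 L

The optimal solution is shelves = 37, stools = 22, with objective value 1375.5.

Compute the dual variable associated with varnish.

2.5

At the optimum: assembly uses 192 of 192 (binding); varnish uses 243 of 243 (binding).
From A_Bᵀ y = c: 4·y_assembly + 3·y_varnish = 23.5; 2·y_assembly + 6·y_varnish = 23.
→ y_assembly = 4 and y_varnish = 2.5.
Shadow price of varnish = 2.5.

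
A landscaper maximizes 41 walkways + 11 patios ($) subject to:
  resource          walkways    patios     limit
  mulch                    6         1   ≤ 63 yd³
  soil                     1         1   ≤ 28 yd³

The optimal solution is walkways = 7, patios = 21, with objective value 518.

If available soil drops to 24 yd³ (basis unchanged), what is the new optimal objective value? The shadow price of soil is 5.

Δb = -4, so new z* = 518 + (5)·(-4) = 518 − 20 = 498.

498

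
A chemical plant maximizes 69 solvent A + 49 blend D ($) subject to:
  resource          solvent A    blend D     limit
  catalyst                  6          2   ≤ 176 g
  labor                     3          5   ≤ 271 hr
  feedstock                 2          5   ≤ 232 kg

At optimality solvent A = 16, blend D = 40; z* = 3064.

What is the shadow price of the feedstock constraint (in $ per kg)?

6

Binding: catalyst and feedstock. Non-binding: labor (23 unused).
By complementary slackness, y = 0 for the non-binding constraint.
From A_Bᵀ y = c: 6·y_catalyst + 2·y_feedstock = 69; 2·y_catalyst + 5·y_feedstock = 49.
→ y_catalyst = 9.5 and y_feedstock = 6.
Shadow price of feedstock = 6.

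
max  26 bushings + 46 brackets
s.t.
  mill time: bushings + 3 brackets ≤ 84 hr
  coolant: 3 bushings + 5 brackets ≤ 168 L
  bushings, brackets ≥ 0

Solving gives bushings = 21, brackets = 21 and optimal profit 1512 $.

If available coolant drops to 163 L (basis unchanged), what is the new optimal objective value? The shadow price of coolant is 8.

1472

Δb = -5, so new z* = 1512 + (8)·(-5) = 1512 − 40 = 1472.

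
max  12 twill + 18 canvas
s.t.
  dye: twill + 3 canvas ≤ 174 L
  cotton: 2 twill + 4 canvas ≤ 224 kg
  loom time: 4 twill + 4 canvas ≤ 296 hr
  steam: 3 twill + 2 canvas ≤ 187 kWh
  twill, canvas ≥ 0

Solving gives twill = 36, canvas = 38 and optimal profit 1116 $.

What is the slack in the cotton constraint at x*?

cotton used = 2·36 + 4·38 = 224; slack = 224 − 224 = 0.

0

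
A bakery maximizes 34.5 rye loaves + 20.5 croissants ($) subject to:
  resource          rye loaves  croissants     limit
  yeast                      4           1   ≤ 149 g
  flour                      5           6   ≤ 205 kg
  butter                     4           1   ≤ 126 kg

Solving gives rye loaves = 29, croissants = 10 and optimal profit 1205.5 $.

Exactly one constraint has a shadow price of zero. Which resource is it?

yeast

yeast: 126/149 (slack 23)
flour: 205/205 (binding)
butter: 126/126 (binding)
By complementary slackness, a constraint with positive slack has shadow price 0 → yeast.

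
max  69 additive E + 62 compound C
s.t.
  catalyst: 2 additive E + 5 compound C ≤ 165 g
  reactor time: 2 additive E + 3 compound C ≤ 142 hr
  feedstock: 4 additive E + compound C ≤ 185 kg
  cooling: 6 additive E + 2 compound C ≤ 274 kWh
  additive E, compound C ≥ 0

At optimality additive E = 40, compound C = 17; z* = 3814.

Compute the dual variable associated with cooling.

8.5

Check each constraint at x*: catalyst 165/165 (tight); reactor time 131/142 (slack 11); feedstock 177/185 (slack 8); cooling 274/274 (tight).
Since reactor time, feedstock are not tight, their duals are 0.
From A_Bᵀ y = c: 2·y_catalyst + 6·y_cooling = 69; 5·y_catalyst + 2·y_cooling = 62.
This yields shadow prices y_catalyst = 9, y_cooling = 8.5.
Shadow price of cooling = 8.5.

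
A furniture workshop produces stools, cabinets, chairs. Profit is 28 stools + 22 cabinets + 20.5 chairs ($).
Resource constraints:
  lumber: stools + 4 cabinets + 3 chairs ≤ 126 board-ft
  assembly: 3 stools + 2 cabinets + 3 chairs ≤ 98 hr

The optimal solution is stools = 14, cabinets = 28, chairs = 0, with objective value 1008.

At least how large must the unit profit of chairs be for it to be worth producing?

Check each constraint at x*: lumber 126/126 (tight); assembly 98/98 (tight).
The binding rows give the dual system: 1·y_lumber + 3·y_assembly = 28 and 4·y_lumber + 2·y_assembly = 22.
This yields shadow prices y_lumber = 1, y_assembly = 9.
chairs enters the basis when its profit ≥ yᵀa₃ = 1·3 + 9·3 = 30.

30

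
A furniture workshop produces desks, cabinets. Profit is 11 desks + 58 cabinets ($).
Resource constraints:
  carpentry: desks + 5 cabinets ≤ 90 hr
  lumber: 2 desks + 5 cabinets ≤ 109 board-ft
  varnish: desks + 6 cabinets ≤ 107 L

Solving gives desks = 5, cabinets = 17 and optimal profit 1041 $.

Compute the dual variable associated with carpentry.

Binding: carpentry and varnish. Non-binding: lumber (14 unused).
Slack constraints have shadow price 0 (complementary slackness).
The binding rows give the dual system: 1·y_carpentry + 1·y_varnish = 11 and 5·y_carpentry + 6·y_varnish = 58.
→ y_carpentry = 8 and y_varnish = 3.
Shadow price of carpentry = 8.

8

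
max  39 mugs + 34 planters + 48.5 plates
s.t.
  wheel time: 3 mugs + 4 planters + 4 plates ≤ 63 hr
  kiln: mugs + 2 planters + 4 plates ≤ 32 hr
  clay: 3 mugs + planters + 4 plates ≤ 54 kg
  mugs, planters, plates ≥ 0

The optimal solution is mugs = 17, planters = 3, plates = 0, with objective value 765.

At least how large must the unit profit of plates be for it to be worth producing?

52

Binding: wheel time and clay. Non-binding: kiln (9 unused).
Since kiln is not tight, its dual is 0.
The binding rows give the dual system: 3·y_wheel time + 3·y_clay = 39 and 4·y_wheel time + 1·y_clay = 34.
→ y_wheel time = 7 and y_clay = 6.
plates enters the basis when its profit ≥ yᵀa₃ = 7·4 + 6·4 = 52.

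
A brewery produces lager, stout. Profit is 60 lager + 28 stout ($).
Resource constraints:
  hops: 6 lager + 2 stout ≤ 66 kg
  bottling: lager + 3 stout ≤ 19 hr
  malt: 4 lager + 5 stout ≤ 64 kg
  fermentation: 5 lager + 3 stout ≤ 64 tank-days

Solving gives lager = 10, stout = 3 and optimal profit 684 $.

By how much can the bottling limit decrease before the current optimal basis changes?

8

Binding constraints: hops, bottling. The basis is B = [[6,2],[1,3]] with det 16.
Per unit decrease in bottling, x* moves by d = (0.125, -0.375).
The basis stays optimal until stout reaches 0; allowable decrease = 8 hr.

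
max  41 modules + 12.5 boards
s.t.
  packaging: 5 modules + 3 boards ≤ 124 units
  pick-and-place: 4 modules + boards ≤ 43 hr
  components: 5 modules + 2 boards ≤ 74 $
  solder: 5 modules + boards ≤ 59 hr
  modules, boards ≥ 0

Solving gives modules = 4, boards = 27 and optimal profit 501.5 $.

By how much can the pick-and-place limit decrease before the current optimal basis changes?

Binding constraints: pick-and-place, components. The basis is B = [[4,1],[5,2]] with det 3.
Per unit decrease in pick-and-place, x* moves by d = (-0.6667, 1.6667).
The basis stays optimal until modules reaches 0; allowable decrease = 6 hr.

6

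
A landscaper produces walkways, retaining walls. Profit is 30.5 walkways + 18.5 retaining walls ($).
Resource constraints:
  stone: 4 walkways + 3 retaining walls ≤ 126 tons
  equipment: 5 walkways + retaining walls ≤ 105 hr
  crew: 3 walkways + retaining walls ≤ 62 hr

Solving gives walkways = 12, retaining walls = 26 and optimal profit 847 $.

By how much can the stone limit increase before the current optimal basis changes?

60

Binding constraints: stone, crew. The basis is B = [[4,3],[3,1]] with det -5.
Per unit increase in stone, x* moves by d = (-0.2, 0.6).
The basis stays optimal until walkways reaches 0; allowable increase = 60 tons.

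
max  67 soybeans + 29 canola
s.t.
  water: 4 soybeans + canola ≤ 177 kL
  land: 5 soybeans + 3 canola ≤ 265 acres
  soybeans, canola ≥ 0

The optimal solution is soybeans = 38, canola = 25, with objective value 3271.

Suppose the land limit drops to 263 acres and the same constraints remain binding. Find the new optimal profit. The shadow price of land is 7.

3257

Δb = -2, so new z* = 3271 + (7)·(-2) = 3271 − 14 = 3257.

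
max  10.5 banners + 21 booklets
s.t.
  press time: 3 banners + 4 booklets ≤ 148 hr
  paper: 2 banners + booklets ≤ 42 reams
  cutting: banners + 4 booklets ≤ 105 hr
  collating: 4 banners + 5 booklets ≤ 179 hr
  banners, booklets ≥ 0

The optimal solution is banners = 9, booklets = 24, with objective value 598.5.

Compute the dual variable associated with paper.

At the optimum: press time uses 123 of 148 (slack = 25); paper uses 42 of 42 (binding); cutting uses 105 of 105 (binding); collating uses 156 of 179 (slack = 23).
By complementary slackness, y = 0 for the non-binding constraints.
The binding rows give the dual system: 2·y_paper + 1·y_cutting = 10.5 and 1·y_paper + 4·y_cutting = 21.
→ y_paper = 3 and y_cutting = 4.5.
Shadow price of paper = 3.

3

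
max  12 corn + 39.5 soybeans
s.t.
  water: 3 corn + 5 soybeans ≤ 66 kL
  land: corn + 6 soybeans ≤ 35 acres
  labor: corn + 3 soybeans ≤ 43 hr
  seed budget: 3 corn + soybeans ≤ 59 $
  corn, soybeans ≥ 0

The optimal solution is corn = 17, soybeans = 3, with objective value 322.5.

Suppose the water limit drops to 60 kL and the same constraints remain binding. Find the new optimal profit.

307.5

At the optimum: water uses 66 of 66 (binding); land uses 35 of 35 (binding); labor uses 26 of 43 (slack = 17); seed budget uses 54 of 59 (slack = 5).
Since labor, seed budget are not tight, their duals are 0.
Dual feasibility on the basic columns requires 3·y_water + 1·y_land = 12, 5·y_water + 6·y_land = 39.5.
Solving: y_water = 2.5, y_land = 4.5.
Δz = y_water·Δb = 2.5 × (-6) = -15, so new z* = 322.5 − 15 = 307.5.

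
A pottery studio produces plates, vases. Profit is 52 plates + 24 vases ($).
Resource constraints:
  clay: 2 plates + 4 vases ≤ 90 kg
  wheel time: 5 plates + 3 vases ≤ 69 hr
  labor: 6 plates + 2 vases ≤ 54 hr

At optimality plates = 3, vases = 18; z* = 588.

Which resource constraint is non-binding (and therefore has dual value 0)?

clay: 78/90 (slack 12)
wheel time: 69/69 (binding)
labor: 54/54 (binding)
By complementary slackness, a constraint with positive slack has shadow price 0 → clay.

clay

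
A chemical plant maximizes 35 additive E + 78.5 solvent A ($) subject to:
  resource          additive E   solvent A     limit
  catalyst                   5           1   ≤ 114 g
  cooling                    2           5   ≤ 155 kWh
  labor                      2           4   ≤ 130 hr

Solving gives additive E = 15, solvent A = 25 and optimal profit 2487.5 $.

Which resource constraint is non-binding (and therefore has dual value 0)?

catalyst: 100/114 (slack 14)
cooling: 155/155 (binding)
labor: 130/130 (binding)
By complementary slackness, a constraint with positive slack has shadow price 0 → catalyst.

catalyst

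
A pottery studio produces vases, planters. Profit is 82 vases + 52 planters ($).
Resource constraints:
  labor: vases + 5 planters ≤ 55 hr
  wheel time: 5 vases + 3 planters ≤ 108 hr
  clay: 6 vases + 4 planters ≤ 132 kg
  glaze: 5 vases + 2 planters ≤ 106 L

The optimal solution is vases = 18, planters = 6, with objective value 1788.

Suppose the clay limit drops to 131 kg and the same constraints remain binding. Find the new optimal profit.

1781

Binding: wheel time and clay. Non-binding: labor (7 unused), glaze (4 unused).
Since labor, glaze are not tight, their duals are 0.
Dual feasibility on the basic columns requires 5·y_wheel time + 6·y_clay = 82, 3·y_wheel time + 4·y_clay = 52.
This yields shadow prices y_wheel time = 8, y_clay = 7.
Δz = y_clay·Δb = 7 × (-1) = -7, so new z* = 1788 − 7 = 1781.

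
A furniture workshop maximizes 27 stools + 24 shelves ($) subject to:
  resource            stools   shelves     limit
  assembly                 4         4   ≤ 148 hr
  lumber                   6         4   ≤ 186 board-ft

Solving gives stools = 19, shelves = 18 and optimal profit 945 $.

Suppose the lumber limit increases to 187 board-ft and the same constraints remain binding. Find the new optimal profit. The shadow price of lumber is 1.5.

946.5

Δb = 1, so new z* = 945 + (1.5)·(1) = 945 + 1.5 = 946.5.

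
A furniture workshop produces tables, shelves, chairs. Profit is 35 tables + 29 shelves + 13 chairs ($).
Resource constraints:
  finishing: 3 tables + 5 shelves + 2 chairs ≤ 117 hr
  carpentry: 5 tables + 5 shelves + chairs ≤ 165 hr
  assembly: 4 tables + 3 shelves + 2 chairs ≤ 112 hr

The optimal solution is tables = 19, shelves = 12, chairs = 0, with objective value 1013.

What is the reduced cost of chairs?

-5

Binding: finishing and assembly. Non-binding: carpentry (10 unused).
Slack constraints have shadow price 0 (complementary slackness).
From A_Bᵀ y = c: 3·y_finishing + 4·y_assembly = 35; 5·y_finishing + 3·y_assembly = 29.
This yields shadow prices y_finishing = 1, y_assembly = 8.
Reduced cost of chairs: c₃ − yᵀa₃ = 13 − (1·2 + 8·2) = 13 − 18 = -5.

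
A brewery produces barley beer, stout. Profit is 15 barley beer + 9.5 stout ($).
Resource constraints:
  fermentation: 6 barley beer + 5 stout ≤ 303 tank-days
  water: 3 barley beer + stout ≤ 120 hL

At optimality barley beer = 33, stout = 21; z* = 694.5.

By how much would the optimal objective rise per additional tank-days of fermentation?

Both fermentation and water are binding at x*.
Dual feasibility on the basic columns requires 6·y_fermentation + 3·y_water = 15, 5·y_fermentation + 1·y_water = 9.5.
→ y_fermentation = 1.5 and y_water = 2.
Shadow price of fermentation = 1.5.

1.5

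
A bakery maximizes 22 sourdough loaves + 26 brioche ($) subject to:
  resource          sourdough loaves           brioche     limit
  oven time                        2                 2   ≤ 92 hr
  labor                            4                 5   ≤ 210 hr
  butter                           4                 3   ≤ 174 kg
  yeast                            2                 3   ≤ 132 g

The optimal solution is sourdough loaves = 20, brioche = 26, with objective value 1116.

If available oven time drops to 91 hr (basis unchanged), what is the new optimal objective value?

1113

At the optimum: oven time uses 92 of 92 (binding); labor uses 210 of 210 (binding); butter uses 158 of 174 (slack = 16); yeast uses 118 of 132 (slack = 14).
Slack constraints have shadow price 0 (complementary slackness).
Dual feasibility on the basic columns requires 2·y_oven time + 4·y_labor = 22, 2·y_oven time + 5·y_labor = 26.
This yields shadow prices y_oven time = 3, y_labor = 4.
Δz = y_oven time·Δb = 3 × (-1) = -3, so new z* = 1116 − 3 = 1113.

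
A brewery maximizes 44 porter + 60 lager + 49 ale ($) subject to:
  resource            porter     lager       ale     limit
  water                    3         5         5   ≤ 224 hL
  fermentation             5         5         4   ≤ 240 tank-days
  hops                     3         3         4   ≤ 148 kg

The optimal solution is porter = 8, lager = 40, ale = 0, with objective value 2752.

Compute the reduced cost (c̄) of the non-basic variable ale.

-7

Check each constraint at x*: water 224/224 (tight); fermentation 240/240 (tight); hops 144/148 (slack 4).
Since hops is not tight, its dual is 0.
Dual feasibility on the basic columns requires 3·y_water + 5·y_fermentation = 44, 5·y_water + 5·y_fermentation = 60.
→ y_water = 8 and y_fermentation = 4.
Reduced cost of ale: c₃ − yᵀa₃ = 49 − (8·5 + 4·4) = 49 − 56 = -7.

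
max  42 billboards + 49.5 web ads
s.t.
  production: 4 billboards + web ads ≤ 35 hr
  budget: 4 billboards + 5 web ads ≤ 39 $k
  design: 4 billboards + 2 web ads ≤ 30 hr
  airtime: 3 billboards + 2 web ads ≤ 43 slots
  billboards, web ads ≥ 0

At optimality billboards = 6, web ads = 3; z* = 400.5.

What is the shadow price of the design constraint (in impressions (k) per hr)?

At the optimum: production uses 27 of 35 (slack = 8); budget uses 39 of 39 (binding); design uses 30 of 30 (binding); airtime uses 24 of 43 (slack = 19).
Since production, airtime are not tight, their duals are 0.
The binding rows give the dual system: 4·y_budget + 4·y_design = 42 and 5·y_budget + 2·y_design = 49.5.
→ y_budget = 9.5 and y_design = 1.
Shadow price of design = 1.

1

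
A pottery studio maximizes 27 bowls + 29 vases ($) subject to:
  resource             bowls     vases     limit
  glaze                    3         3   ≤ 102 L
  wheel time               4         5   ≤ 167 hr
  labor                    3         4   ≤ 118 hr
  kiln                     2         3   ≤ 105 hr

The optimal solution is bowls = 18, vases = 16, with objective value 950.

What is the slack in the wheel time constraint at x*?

wheel time used = 4·18 + 5·16 = 152; slack = 167 − 152 = 15.

15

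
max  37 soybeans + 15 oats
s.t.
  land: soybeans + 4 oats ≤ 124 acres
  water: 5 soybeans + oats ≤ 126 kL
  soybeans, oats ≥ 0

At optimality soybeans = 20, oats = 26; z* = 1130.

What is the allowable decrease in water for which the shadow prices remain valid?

Binding constraints: land, water. The basis is B = [[1,4],[5,1]] with det -19.
Per unit decrease in water, x* moves by d = (-0.2105, 0.0526).
The basis stays optimal until soybeans reaches 0; allowable decrease = 95 kL.

95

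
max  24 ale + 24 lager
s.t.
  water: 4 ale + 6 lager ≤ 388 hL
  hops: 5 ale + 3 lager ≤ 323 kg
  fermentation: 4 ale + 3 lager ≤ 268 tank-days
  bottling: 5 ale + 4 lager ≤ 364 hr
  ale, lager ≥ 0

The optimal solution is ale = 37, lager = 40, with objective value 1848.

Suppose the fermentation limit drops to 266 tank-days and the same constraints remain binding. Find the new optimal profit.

1840

At the optimum: water uses 388 of 388 (binding); hops uses 305 of 323 (slack = 18); fermentation uses 268 of 268 (binding); bottling uses 345 of 364 (slack = 19).
By complementary slackness, y = 0 for the non-binding constraints.
From A_Bᵀ y = c: 4·y_water + 4·y_fermentation = 24; 6·y_water + 3·y_fermentation = 24.
→ y_water = 2 and y_fermentation = 4.
Δz = y_fermentation·Δb = 4 × (-2) = -8, so new z* = 1848 − 8 = 1840.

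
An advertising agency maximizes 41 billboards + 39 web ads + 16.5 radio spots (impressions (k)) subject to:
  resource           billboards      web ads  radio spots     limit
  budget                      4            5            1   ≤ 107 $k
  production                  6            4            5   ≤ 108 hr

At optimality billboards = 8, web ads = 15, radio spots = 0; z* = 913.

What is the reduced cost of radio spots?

-6

Both budget and production are binding at x*.
The binding rows give the dual system: 4·y_budget + 6·y_production = 41 and 5·y_budget + 4·y_production = 39.
Solving: y_budget = 5, y_production = 3.5.
Reduced cost of radio spots: c₃ − yᵀa₃ = 16.5 − (5·1 + 3.5·5) = 16.5 − 22.5 = -6.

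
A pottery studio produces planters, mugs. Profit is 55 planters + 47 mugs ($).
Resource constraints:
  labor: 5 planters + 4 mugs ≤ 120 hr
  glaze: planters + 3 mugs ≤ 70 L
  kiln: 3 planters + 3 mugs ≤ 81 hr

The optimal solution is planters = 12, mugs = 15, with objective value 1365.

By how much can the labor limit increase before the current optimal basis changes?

Binding constraints: labor, kiln. The basis is B = [[5,4],[3,3]] with det 3.
Per unit increase in labor, x* moves by d = (1, -1).
The basis stays optimal until mugs reaches 0; allowable increase = 15 hr.

15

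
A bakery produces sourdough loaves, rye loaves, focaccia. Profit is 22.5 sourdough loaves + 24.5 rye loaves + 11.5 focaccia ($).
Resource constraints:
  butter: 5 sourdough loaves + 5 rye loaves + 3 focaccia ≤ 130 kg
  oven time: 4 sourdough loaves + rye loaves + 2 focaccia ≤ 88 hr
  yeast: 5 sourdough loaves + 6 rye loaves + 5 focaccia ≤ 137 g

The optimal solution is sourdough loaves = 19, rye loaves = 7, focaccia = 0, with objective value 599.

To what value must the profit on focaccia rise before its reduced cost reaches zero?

17.5

Binding: butter and yeast. Non-binding: oven time (5 unused).
By complementary slackness, y = 0 for the non-binding constraint.
The binding rows give the dual system: 5·y_butter + 5·y_yeast = 22.5 and 5·y_butter + 6·y_yeast = 24.5.
This yields shadow prices y_butter = 2.5, y_yeast = 2.
focaccia enters the basis when its profit ≥ yᵀa₃ = 2.5·3 + 2·5 = 17.5.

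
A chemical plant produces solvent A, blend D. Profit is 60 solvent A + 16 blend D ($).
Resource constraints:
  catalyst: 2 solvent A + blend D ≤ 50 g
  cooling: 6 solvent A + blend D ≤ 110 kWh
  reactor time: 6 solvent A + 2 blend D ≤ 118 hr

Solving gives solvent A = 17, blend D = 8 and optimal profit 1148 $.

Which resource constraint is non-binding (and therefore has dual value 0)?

catalyst

catalyst: 42/50 (slack 8)
cooling: 110/110 (binding)
reactor time: 118/118 (binding)
By complementary slackness, a constraint with positive slack has shadow price 0 → catalyst.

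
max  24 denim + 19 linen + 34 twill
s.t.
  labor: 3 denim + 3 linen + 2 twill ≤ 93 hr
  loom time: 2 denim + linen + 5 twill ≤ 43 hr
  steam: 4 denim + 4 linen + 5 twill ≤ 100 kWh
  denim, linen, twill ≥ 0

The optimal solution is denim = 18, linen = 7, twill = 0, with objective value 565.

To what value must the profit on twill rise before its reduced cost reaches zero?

At the optimum: labor uses 75 of 93 (slack = 18); loom time uses 43 of 43 (binding); steam uses 100 of 100 (binding).
Slack constraints have shadow price 0 (complementary slackness).
From A_Bᵀ y = c: 2·y_loom time + 4·y_steam = 24; 1·y_loom time + 4·y_steam = 19.
This yields shadow prices y_loom time = 5, y_steam = 3.5.
twill enters the basis when its profit ≥ yᵀa₃ = 5·5 + 3.5·5 = 42.5.

42.5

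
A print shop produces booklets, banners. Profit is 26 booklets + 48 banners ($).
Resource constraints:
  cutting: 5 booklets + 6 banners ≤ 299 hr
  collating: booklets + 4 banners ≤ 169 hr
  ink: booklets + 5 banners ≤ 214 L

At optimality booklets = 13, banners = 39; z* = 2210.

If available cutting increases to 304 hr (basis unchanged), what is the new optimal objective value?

2230

Check each constraint at x*: cutting 299/299 (tight); collating 169/169 (tight); ink 208/214 (slack 6).
Since ink is not tight, its dual is 0.
From A_Bᵀ y = c: 5·y_cutting + 1·y_collating = 26; 6·y_cutting + 4·y_collating = 48.
Solving: y_cutting = 4, y_collating = 6.
Δz = y_cutting·Δb = 4 × (5) = 20, so new z* = 2210 + 20 = 2230.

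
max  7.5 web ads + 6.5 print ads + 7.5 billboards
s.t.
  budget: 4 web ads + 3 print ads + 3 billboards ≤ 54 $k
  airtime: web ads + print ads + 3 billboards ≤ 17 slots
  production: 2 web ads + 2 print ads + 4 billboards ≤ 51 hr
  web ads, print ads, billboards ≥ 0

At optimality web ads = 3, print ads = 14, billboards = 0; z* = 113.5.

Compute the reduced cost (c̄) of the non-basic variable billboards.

-6

Binding: budget and airtime. Non-binding: production (17 unused).
Slack constraints have shadow price 0 (complementary slackness).
Dual feasibility on the basic columns requires 4·y_budget + 1·y_airtime = 7.5, 3·y_budget + 1·y_airtime = 6.5.
→ y_budget = 1 and y_airtime = 3.5.
Reduced cost of billboards: c₃ − yᵀa₃ = 7.5 − (1·3 + 3.5·3) = 7.5 − 13.5 = -6.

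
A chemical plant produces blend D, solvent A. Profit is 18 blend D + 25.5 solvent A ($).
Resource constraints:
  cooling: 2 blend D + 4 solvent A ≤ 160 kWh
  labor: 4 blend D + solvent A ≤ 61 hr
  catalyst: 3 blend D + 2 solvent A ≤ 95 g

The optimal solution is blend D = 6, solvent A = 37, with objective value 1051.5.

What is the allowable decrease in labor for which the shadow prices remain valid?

Binding constraints: cooling, labor. The basis is B = [[2,4],[4,1]] with det -14.
Per unit decrease in labor, x* moves by d = (-0.2857, 0.1429).
The basis stays optimal until blend D reaches 0; allowable decrease = 21 hr.

21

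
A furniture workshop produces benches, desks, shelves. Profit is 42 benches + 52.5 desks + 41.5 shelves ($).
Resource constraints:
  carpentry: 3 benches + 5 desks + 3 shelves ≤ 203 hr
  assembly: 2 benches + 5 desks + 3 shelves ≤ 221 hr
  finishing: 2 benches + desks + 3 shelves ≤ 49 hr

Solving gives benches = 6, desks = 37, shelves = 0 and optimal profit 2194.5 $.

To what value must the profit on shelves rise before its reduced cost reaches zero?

49.5

Check each constraint at x*: carpentry 203/203 (tight); assembly 197/221 (slack 24); finishing 49/49 (tight).
Slack constraints have shadow price 0 (complementary slackness).
The binding rows give the dual system: 3·y_carpentry + 2·y_finishing = 42 and 5·y_carpentry + 1·y_finishing = 52.5.
This yields shadow prices y_carpentry = 9, y_finishing = 7.5.
shelves enters the basis when its profit ≥ yᵀa₃ = 9·3 + 7.5·3 = 49.5.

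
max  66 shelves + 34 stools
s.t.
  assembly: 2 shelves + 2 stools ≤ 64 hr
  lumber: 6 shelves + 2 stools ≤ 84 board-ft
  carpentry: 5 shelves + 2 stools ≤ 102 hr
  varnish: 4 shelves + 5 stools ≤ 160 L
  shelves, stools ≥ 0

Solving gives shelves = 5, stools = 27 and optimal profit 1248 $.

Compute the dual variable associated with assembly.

At the optimum: assembly uses 64 of 64 (binding); lumber uses 84 of 84 (binding); carpentry uses 79 of 102 (slack = 23); varnish uses 155 of 160 (slack = 5).
By complementary slackness, y = 0 for the non-binding constraints.
Dual feasibility on the basic columns requires 2·y_assembly + 6·y_lumber = 66, 2·y_assembly + 2·y_lumber = 34.
→ y_assembly = 9 and y_lumber = 8.
Shadow price of assembly = 9.

9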